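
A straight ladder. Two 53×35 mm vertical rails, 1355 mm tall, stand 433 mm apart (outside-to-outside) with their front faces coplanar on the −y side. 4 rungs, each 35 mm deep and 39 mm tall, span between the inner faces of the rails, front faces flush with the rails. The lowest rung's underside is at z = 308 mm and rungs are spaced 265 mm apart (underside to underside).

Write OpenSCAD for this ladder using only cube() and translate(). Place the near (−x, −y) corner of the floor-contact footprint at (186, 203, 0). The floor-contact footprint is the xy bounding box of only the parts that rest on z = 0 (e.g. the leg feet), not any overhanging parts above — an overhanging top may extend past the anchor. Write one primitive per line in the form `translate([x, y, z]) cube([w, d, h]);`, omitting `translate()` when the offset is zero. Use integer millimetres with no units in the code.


translate([186, 203, 0]) cube([53, 35, 1355]);
translate([566, 203, 0]) cube([53, 35, 1355]);
translate([239, 203, 308]) cube([327, 35, 39]);
translate([239, 203, 573]) cube([327, 35, 39]);
translate([239, 203, 838]) cube([327, 35, 39]);
translate([239, 203, 1103]) cube([327, 35, 39]);


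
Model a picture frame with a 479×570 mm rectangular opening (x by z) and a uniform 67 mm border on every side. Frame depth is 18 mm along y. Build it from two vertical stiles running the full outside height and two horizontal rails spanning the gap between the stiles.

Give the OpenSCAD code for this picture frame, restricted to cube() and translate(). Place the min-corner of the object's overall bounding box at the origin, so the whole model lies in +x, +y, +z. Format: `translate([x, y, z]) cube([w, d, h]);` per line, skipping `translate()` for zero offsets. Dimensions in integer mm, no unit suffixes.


cube([67, 18, 704]);
translate([546, 0, 0]) cube([67, 18, 704]);
translate([67, 0, 0]) cube([479, 18, 67]);
translate([67, 0, 637]) cube([479, 18, 67]);


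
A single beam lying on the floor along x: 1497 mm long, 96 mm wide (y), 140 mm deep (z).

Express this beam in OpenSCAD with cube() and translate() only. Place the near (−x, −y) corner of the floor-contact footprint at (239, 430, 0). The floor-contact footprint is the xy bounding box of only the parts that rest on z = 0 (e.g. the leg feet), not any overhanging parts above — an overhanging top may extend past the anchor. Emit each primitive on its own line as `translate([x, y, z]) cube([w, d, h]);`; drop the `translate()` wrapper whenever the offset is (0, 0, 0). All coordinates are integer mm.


translate([239, 430, 0]) cube([1497, 96, 140]);


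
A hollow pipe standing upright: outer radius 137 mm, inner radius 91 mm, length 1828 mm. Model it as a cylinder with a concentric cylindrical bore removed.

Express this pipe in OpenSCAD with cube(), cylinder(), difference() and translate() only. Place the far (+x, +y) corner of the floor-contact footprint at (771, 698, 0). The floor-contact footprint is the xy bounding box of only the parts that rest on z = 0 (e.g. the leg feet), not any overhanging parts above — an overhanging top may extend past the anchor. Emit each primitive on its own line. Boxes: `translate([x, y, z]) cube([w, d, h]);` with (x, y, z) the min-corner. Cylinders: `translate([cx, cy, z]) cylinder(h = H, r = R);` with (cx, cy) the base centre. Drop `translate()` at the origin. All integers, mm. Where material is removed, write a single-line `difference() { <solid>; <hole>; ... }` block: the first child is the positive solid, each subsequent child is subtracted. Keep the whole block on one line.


difference() { translate([634, 561, 0]) cylinder(h = 1828, r = 137); translate([634, 561, 0]) cylinder(h = 1828, r = 91); }


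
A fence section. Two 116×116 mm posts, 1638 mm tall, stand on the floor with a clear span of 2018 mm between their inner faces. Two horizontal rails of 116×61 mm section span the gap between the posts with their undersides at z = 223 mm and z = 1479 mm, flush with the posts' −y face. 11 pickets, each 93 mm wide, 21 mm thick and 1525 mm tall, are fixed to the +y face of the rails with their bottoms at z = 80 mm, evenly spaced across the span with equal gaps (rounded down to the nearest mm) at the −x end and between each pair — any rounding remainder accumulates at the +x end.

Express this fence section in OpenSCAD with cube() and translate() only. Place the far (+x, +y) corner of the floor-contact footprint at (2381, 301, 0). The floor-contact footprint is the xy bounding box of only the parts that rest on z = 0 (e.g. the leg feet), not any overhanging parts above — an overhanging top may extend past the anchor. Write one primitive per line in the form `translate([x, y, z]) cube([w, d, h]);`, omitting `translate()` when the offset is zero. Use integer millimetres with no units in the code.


translate([131, 185, 0]) cube([116, 116, 1638]);
translate([2265, 185, 0]) cube([116, 116, 1638]);
translate([247, 185, 223]) cube([2018, 116, 61]);
translate([247, 185, 1479]) cube([2018, 116, 61]);
translate([329, 301, 80]) cube([93, 21, 1525]);
translate([504, 301, 80]) cube([93, 21, 1525]);
translate([679, 301, 80]) cube([93, 21, 1525]);
translate([854, 301, 80]) cube([93, 21, 1525]);
translate([1029, 301, 80]) cube([93, 21, 1525]);
translate([1204, 301, 80]) cube([93, 21, 1525]);
translate([1379, 301, 80]) cube([93, 21, 1525]);
translate([1554, 301, 80]) cube([93, 21, 1525]);
translate([1729, 301, 80]) cube([93, 21, 1525]);
translate([1904, 301, 80]) cube([93, 21, 1525]);
translate([2079, 301, 80]) cube([93, 21, 1525]);


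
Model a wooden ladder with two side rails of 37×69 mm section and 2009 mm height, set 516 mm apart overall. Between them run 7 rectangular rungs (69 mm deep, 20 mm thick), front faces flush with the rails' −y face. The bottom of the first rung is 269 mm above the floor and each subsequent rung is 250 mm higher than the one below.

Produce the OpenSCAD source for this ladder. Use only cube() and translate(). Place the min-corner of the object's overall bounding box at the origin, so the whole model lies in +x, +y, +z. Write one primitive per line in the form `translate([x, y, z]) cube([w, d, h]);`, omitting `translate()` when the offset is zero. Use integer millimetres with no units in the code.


cube([37, 69, 2009]);
translate([479, 0, 0]) cube([37, 69, 2009]);
translate([37, 0, 269]) cube([442, 69, 20]);
translate([37, 0, 519]) cube([442, 69, 20]);
translate([37, 0, 769]) cube([442, 69, 20]);
translate([37, 0, 1019]) cube([442, 69, 20]);
translate([37, 0, 1269]) cube([442, 69, 20]);
translate([37, 0, 1519]) cube([442, 69, 20]);
translate([37, 0, 1769]) cube([442, 69, 20]);


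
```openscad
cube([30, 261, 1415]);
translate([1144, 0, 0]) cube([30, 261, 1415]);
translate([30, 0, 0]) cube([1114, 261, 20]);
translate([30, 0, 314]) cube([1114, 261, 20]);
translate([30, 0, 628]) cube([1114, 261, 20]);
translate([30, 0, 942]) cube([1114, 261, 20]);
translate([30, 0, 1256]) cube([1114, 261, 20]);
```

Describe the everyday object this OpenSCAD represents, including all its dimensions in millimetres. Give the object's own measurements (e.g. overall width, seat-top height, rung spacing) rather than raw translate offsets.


An open bookshelf. Two side panels, each 30 mm thick, 261 mm deep and 1415 mm tall, stand 1174 mm apart (outside-to-outside). Between them sit 5 shelves, each 20 mm thick and 261 mm deep, spanning the full gap between the sides. The bottom shelf rests on the floor (its underside at z = 0) and the clear gap between one shelf's top and the next shelf's underside is 294 mm.


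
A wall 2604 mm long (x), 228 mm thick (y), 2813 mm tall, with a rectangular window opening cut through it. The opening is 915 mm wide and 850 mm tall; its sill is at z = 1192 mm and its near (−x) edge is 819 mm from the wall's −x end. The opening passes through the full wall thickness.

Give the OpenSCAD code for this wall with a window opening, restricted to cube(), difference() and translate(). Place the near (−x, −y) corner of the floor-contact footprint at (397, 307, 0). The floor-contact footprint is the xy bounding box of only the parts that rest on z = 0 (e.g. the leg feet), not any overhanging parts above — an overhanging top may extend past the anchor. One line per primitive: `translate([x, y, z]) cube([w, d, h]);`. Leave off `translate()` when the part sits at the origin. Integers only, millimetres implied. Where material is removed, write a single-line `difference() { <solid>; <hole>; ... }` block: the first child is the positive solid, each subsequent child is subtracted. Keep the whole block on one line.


difference() { translate([397, 307, 0]) cube([2604, 228, 2813]); translate([1216, 307, 1192]) cube([915, 228, 850]); }


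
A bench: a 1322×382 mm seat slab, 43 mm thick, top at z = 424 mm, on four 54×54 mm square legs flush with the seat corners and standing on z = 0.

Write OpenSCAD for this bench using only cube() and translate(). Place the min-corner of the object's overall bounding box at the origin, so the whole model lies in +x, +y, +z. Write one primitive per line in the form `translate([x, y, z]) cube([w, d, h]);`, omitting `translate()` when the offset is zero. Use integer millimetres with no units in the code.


translate([0, 0, 381]) cube([1322, 382, 43]);
cube([54, 54, 381]);
translate([0, 328, 0]) cube([54, 54, 381]);
translate([1268, 0, 0]) cube([54, 54, 381]);
translate([1268, 328, 0]) cube([54, 54, 381]);


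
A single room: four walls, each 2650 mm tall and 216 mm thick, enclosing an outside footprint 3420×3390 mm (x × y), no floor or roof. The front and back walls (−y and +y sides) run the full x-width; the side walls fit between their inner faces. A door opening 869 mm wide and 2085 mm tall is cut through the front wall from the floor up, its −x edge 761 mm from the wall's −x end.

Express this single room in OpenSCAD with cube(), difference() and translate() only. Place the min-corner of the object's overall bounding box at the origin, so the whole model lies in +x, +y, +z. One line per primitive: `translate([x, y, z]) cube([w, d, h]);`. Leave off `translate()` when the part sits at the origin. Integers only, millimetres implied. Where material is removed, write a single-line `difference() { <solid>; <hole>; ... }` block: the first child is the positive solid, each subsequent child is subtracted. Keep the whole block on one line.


difference() { cube([3420, 216, 2650]); translate([761, 0, 0]) cube([869, 216, 2085]); }
translate([0, 3174, 0]) cube([3420, 216, 2650]);
translate([0, 216, 0]) cube([216, 2958, 2650]);
translate([3204, 216, 0]) cube([216, 2958, 2650]);


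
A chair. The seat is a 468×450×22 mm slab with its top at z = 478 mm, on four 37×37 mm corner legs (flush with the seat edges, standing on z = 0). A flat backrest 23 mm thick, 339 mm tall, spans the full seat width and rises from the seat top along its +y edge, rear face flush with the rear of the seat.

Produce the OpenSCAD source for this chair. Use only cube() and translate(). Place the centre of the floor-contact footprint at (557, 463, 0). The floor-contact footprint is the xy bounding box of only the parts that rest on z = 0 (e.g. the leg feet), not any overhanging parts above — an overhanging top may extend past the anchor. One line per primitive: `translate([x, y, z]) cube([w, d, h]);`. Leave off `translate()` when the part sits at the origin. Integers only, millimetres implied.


translate([323, 238, 456]) cube([468, 450, 22]);
translate([323, 238, 0]) cube([37, 37, 456]);
translate([754, 238, 0]) cube([37, 37, 456]);
translate([323, 651, 0]) cube([37, 37, 456]);
translate([754, 651, 0]) cube([37, 37, 456]);
translate([323, 665, 478]) cube([468, 23, 339]);


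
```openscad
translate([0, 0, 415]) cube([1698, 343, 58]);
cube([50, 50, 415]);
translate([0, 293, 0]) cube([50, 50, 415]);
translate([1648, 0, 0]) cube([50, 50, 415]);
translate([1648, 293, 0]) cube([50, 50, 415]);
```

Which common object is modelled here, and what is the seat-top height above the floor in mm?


A bench. The seat-top height is 473 mm.

A long slab on four corner posts — a bench. The slab sits at z = 415 with thickness 58, so the top is 415 + 58 = 473 mm.


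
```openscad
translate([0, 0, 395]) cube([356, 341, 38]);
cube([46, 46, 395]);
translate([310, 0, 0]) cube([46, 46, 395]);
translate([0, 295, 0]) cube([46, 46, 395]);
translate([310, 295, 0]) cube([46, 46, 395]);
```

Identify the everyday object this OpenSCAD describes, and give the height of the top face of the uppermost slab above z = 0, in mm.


A stool. The seat height is 433 mm.

A 356×341×38 slab at z = 395 on four corner posts — a stool. The seat top is 395 + 38 = 433 mm.


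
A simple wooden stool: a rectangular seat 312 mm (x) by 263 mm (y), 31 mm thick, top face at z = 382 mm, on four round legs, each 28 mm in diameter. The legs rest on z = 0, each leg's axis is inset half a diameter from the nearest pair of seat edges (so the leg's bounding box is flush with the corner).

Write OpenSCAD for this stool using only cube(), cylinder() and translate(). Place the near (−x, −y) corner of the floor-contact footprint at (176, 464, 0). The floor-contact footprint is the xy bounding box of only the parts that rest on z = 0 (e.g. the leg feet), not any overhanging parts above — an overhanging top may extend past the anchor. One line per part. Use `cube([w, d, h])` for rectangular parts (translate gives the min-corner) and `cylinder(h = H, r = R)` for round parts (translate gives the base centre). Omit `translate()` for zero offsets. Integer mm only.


translate([176, 464, 351]) cube([312, 263, 31]);
translate([190, 478, 0]) cylinder(h = 351, r = 14);
translate([474, 478, 0]) cylinder(h = 351, r = 14);
translate([190, 713, 0]) cylinder(h = 351, r = 14);
translate([474, 713, 0]) cylinder(h = 351, r = 14);


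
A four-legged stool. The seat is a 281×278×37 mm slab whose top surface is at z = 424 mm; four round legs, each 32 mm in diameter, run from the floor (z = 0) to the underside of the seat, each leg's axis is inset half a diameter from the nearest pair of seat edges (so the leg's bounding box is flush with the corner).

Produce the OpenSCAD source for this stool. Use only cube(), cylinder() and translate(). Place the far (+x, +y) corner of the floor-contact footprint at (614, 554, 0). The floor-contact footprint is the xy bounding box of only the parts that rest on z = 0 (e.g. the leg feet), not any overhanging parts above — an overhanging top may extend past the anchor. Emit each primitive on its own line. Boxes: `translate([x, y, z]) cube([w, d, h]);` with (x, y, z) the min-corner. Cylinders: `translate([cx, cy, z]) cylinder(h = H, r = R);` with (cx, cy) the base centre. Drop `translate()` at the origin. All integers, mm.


// leg_h = 424 - 37 = 387
translate([333, 276, 387]) cube([281, 278, 37]);
translate([349, 292, 0]) cylinder(h = 387, r = 16);
translate([598, 292, 0]) cylinder(h = 387, r = 16);
translate([349, 538, 0]) cylinder(h = 387, r = 16);
translate([598, 538, 0]) cylinder(h = 387, r = 16);


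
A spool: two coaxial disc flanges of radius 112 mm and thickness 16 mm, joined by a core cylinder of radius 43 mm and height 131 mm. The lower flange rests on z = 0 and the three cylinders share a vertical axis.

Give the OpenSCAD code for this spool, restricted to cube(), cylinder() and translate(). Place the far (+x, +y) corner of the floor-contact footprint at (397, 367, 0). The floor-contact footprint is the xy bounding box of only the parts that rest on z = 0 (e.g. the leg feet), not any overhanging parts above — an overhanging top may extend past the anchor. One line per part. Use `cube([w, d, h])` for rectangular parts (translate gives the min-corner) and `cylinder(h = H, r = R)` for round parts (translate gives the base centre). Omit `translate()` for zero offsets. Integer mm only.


translate([285, 255, 0]) cylinder(h = 16, r = 112);
translate([285, 255, 16]) cylinder(h = 131, r = 43);
translate([285, 255, 147]) cylinder(h = 16, r = 112);


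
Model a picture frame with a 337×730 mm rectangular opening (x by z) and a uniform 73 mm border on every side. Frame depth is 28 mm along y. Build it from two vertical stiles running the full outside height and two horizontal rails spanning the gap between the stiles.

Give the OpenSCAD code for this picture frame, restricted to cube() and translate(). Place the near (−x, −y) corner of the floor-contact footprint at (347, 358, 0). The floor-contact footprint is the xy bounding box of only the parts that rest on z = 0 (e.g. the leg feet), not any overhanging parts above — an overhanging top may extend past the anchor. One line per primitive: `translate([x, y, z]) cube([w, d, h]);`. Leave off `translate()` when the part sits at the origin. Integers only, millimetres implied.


translate([347, 358, 0]) cube([73, 28, 876]);
translate([757, 358, 0]) cube([73, 28, 876]);
translate([420, 358, 0]) cube([337, 28, 73]);
translate([420, 358, 803]) cube([337, 28, 73]);


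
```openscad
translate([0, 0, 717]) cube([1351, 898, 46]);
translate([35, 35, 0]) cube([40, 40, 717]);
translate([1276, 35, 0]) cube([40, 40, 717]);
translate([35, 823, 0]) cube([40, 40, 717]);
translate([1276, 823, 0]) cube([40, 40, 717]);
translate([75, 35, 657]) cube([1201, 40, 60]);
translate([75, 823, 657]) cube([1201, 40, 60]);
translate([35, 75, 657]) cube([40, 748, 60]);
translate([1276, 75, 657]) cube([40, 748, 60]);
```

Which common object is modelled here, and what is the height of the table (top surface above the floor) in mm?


A table. The table height is 763 mm.

A 1351×898×46 slab sits at z = 717 on four 40 mm square posts — a table. The top surface is at 717 + 46 = 763 mm.


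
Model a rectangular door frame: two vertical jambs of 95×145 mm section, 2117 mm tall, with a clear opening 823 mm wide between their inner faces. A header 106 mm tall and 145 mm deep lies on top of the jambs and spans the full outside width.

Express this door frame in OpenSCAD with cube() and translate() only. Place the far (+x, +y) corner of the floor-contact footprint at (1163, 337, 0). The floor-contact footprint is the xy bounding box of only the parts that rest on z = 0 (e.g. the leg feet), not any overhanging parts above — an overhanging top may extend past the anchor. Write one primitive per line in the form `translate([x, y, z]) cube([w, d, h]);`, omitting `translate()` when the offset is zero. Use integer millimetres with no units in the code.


translate([150, 192, 0]) cube([95, 145, 2117]);
translate([1068, 192, 0]) cube([95, 145, 2117]);
translate([150, 192, 2117]) cube([1013, 145, 106]);


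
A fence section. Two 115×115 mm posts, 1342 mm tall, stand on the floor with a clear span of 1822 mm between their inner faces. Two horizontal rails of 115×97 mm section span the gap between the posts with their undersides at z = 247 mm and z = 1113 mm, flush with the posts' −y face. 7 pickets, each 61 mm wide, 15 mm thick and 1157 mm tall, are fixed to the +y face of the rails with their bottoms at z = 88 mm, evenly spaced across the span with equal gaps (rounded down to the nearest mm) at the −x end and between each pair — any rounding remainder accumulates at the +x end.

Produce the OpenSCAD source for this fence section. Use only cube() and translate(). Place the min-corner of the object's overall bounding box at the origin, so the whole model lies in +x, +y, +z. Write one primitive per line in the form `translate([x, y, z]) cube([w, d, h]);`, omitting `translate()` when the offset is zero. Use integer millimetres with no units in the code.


cube([115, 115, 1342]);
translate([1937, 0, 0]) cube([115, 115, 1342]);
translate([115, 0, 247]) cube([1822, 115, 97]);
translate([115, 0, 1113]) cube([1822, 115, 97]);
translate([289, 115, 88]) cube([61, 15, 1157]);
translate([524, 115, 88]) cube([61, 15, 1157]);
translate([759, 115, 88]) cube([61, 15, 1157]);
translate([994, 115, 88]) cube([61, 15, 1157]);
translate([1229, 115, 88]) cube([61, 15, 1157]);
translate([1464, 115, 88]) cube([61, 15, 1157]);
translate([1699, 115, 88]) cube([61, 15, 1157]);


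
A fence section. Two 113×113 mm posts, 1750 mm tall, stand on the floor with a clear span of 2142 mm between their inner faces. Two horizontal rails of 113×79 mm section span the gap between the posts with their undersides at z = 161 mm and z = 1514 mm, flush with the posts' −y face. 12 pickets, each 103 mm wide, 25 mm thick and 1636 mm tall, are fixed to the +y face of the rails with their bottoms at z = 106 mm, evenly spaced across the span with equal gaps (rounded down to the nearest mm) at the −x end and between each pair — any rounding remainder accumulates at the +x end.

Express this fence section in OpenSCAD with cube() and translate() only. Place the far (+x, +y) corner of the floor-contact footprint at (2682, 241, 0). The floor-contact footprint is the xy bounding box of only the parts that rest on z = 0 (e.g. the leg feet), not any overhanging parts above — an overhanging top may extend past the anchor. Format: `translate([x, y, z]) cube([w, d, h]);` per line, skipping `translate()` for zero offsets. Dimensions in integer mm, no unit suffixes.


translate([314, 128, 0]) cube([113, 113, 1750]);
translate([2569, 128, 0]) cube([113, 113, 1750]);
translate([427, 128, 161]) cube([2142, 113, 79]);
translate([427, 128, 1514]) cube([2142, 113, 79]);
translate([496, 241, 106]) cube([103, 25, 1636]);
translate([668, 241, 106]) cube([103, 25, 1636]);
translate([840, 241, 106]) cube([103, 25, 1636]);
translate([1012, 241, 106]) cube([103, 25, 1636]);
translate([1184, 241, 106]) cube([103, 25, 1636]);
translate([1356, 241, 106]) cube([103, 25, 1636]);
translate([1528, 241, 106]) cube([103, 25, 1636]);
translate([1700, 241, 106]) cube([103, 25, 1636]);
translate([1872, 241, 106]) cube([103, 25, 1636]);
translate([2044, 241, 106]) cube([103, 25, 1636]);
translate([2216, 241, 106]) cube([103, 25, 1636]);
translate([2388, 241, 106]) cube([103, 25, 1636]);


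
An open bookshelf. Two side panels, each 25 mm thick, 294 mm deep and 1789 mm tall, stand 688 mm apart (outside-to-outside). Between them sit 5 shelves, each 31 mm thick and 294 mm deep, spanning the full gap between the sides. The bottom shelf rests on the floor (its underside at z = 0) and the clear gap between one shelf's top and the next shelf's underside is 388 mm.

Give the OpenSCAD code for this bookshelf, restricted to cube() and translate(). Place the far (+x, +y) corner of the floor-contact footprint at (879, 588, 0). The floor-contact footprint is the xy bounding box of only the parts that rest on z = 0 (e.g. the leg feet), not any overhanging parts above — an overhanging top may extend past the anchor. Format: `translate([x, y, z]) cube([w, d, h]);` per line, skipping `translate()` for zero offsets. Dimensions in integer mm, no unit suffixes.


translate([191, 294, 0]) cube([25, 294, 1789]);
translate([854, 294, 0]) cube([25, 294, 1789]);
translate([216, 294, 0]) cube([638, 294, 31]);
translate([216, 294, 419]) cube([638, 294, 31]);
translate([216, 294, 838]) cube([638, 294, 31]);
translate([216, 294, 1257]) cube([638, 294, 31]);
translate([216, 294, 1676]) cube([638, 294, 31]);


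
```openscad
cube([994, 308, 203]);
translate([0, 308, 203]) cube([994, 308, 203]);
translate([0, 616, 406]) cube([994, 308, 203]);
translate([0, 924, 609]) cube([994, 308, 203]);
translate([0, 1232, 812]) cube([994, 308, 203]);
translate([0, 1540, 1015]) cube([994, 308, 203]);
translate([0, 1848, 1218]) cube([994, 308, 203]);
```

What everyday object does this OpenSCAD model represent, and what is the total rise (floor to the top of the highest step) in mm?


A staircase. The total rise is 1421 mm.

7 identical blocks, each offset up and back from the previous — a staircase. Each step is 203 mm tall and there are 7 of them, so the total rise is 7 × 203 = 1421 mm.


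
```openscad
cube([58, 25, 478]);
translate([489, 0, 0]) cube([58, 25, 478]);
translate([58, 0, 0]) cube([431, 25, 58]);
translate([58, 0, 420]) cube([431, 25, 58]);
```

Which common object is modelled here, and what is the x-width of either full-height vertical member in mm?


A picture frame. The border width is 58 mm.

Four thin pieces enclosing a rectangular opening — a picture frame. The two full-height stiles are 478 mm tall; the top rail sits at z = 420 and is 58 mm tall, so the border above the opening is 478 − 420 = 58 mm, matching the stile x-width.


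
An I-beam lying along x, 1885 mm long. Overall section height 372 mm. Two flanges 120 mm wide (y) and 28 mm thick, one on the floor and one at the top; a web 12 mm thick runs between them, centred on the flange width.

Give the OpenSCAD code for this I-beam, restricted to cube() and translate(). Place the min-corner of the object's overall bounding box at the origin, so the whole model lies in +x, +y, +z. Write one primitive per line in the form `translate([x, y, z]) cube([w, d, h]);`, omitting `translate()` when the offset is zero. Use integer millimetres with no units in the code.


cube([1885, 120, 28]);
translate([0, 54, 28]) cube([1885, 12, 316]);
translate([0, 0, 344]) cube([1885, 120, 28]);


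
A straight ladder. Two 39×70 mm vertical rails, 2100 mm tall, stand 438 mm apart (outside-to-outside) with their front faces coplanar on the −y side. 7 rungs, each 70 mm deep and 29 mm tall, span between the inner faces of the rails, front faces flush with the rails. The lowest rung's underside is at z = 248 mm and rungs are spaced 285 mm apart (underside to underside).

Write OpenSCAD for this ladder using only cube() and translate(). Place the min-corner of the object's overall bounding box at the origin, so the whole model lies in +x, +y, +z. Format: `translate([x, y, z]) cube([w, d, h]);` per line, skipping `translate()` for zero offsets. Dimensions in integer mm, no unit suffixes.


// rung span = 438 - 2*39 = 360
// rung[k] z = 248 + k*285
cube([39, 70, 2100]);
translate([399, 0, 0]) cube([39, 70, 2100]);
translate([39, 0, 248]) cube([360, 70, 29]);
translate([39, 0, 533]) cube([360, 70, 29]);
translate([39, 0, 818]) cube([360, 70, 29]);
translate([39, 0, 1103]) cube([360, 70, 29]);
translate([39, 0, 1388]) cube([360, 70, 29]);
translate([39, 0, 1673]) cube([360, 70, 29]);
translate([39, 0, 1958]) cube([360, 70, 29]);


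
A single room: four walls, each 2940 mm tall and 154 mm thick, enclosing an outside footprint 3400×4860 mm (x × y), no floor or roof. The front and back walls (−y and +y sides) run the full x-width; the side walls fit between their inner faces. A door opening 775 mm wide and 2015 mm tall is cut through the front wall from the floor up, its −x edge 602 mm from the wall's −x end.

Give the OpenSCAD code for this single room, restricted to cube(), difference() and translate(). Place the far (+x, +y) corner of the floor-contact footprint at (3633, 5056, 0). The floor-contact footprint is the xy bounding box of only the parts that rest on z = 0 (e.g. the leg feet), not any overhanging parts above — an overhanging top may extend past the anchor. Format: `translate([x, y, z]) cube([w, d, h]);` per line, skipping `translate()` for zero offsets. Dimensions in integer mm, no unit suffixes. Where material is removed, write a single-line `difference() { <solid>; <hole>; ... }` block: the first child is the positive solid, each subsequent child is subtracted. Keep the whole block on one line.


difference() { translate([233, 196, 0]) cube([3400, 154, 2940]); translate([835, 196, 0]) cube([775, 154, 2015]); }
translate([233, 4902, 0]) cube([3400, 154, 2940]);
translate([233, 350, 0]) cube([154, 4552, 2940]);
translate([3479, 350, 0]) cube([154, 4552, 2940]);


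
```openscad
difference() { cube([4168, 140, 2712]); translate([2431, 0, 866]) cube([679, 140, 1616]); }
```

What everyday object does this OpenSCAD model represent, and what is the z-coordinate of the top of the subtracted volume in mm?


A wall with a window opening. The window head height is 2482 mm.

A wall with a rectangular opening subtracted — a window. Sill at z = 866, opening 1616 mm tall, so the head is at 866 + 1616 = 2482 mm.


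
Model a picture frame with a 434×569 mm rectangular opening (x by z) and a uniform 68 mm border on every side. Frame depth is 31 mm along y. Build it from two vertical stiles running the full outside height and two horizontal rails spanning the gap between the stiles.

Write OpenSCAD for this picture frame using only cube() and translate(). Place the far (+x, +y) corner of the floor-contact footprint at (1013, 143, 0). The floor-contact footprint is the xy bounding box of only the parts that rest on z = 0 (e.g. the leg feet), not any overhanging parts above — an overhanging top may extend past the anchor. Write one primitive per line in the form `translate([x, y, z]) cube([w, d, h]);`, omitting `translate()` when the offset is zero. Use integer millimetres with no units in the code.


translate([443, 112, 0]) cube([68, 31, 705]);
translate([945, 112, 0]) cube([68, 31, 705]);
translate([511, 112, 0]) cube([434, 31, 68]);
translate([511, 112, 637]) cube([434, 31, 68]);


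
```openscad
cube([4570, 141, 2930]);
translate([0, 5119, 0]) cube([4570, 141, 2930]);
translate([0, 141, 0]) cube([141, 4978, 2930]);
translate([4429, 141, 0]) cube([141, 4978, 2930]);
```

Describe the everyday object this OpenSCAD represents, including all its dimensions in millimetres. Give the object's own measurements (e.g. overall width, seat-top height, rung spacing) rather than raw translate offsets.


The wall frame of a small rectangular building: four walls, each 2930 mm tall and 141 mm thick, enclosing a footprint 4570 mm (x) by 5260 mm (y) outside-to-outside, with no floor or roof. The front and back walls (the −y and +y sides) span the full width; the two side walls fit between them.


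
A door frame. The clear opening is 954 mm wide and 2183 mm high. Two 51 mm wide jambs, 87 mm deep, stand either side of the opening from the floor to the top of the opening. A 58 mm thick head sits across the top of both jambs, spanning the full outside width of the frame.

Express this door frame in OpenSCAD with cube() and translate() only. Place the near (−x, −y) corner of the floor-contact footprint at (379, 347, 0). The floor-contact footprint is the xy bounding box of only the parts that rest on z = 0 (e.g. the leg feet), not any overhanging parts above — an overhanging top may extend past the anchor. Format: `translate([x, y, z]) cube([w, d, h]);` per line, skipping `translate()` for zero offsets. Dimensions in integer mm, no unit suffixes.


translate([379, 347, 0]) cube([51, 87, 2183]);
translate([1384, 347, 0]) cube([51, 87, 2183]);
translate([379, 347, 2183]) cube([1056, 87, 58]);


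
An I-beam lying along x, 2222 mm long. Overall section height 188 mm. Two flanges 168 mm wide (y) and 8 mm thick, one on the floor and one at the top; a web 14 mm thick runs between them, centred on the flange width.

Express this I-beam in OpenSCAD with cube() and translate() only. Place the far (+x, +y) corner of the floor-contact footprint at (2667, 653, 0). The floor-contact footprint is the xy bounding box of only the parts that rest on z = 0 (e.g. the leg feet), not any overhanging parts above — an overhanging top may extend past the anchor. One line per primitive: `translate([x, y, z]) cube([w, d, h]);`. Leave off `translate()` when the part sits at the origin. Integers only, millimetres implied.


translate([445, 485, 0]) cube([2222, 168, 8]);
translate([445, 562, 8]) cube([2222, 14, 172]);
translate([445, 485, 180]) cube([2222, 168, 8]);


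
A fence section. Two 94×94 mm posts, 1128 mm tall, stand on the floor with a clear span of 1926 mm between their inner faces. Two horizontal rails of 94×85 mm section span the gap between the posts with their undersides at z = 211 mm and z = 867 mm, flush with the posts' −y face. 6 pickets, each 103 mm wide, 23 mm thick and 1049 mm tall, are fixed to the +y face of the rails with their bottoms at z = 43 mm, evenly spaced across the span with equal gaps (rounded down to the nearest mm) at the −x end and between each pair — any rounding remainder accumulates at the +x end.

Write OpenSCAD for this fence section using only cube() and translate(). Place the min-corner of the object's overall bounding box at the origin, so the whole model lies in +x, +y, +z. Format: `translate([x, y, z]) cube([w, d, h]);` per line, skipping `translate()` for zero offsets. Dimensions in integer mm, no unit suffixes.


cube([94, 94, 1128]);
translate([2020, 0, 0]) cube([94, 94, 1128]);
translate([94, 0, 211]) cube([1926, 94, 85]);
translate([94, 0, 867]) cube([1926, 94, 85]);
translate([280, 94, 43]) cube([103, 23, 1049]);
translate([569, 94, 43]) cube([103, 23, 1049]);
translate([858, 94, 43]) cube([103, 23, 1049]);
translate([1147, 94, 43]) cube([103, 23, 1049]);
translate([1436, 94, 43]) cube([103, 23, 1049]);
translate([1725, 94, 43]) cube([103, 23, 1049]);


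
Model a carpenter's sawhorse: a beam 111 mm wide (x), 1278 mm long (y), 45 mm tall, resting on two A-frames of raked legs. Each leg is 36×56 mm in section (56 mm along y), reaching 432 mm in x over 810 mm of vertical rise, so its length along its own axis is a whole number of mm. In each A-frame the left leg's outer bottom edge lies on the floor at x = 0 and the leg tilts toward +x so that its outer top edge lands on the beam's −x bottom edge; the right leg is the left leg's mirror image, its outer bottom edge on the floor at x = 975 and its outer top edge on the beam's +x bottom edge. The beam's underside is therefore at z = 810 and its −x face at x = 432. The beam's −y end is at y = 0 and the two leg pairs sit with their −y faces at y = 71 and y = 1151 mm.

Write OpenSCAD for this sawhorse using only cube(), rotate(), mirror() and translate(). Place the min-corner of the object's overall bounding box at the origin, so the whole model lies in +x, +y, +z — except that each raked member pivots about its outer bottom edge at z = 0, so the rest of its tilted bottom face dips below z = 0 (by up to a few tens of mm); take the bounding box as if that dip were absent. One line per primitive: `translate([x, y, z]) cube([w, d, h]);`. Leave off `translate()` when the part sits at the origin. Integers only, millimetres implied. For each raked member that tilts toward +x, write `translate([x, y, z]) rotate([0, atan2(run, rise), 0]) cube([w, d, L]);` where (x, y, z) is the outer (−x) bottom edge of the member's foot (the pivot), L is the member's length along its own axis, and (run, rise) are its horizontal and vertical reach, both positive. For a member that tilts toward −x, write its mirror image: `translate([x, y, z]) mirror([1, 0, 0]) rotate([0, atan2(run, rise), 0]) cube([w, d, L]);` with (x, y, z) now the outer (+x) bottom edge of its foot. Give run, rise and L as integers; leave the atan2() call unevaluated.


translate([432, 0, 810]) cube([111, 1278, 45]);
translate([0, 71, 0]) rotate([0, atan2(432, 810), 0]) cube([36, 56, 918]);
translate([975, 71, 0]) mirror([1, 0, 0]) rotate([0, atan2(432, 810), 0]) cube([36, 56, 918]);
translate([0, 1151, 0]) rotate([0, atan2(432, 810), 0]) cube([36, 56, 918]);
translate([975, 1151, 0]) mirror([1, 0, 0]) rotate([0, atan2(432, 810), 0]) cube([36, 56, 918]);


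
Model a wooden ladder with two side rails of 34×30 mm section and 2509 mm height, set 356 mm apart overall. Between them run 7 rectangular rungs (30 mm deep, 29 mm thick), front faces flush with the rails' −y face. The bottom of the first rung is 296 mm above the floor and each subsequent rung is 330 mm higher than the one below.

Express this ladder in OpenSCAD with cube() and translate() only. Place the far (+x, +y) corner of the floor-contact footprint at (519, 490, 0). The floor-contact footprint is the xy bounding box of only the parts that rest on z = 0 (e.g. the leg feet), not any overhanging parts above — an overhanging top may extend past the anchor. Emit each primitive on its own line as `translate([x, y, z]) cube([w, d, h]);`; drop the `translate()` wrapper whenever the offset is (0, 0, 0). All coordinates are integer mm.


translate([163, 460, 0]) cube([34, 30, 2509]);
translate([485, 460, 0]) cube([34, 30, 2509]);
translate([197, 460, 296]) cube([288, 30, 29]);
translate([197, 460, 626]) cube([288, 30, 29]);
translate([197, 460, 956]) cube([288, 30, 29]);
translate([197, 460, 1286]) cube([288, 30, 29]);
translate([197, 460, 1616]) cube([288, 30, 29]);
translate([197, 460, 1946]) cube([288, 30, 29]);
translate([197, 460, 2276]) cube([288, 30, 29]);


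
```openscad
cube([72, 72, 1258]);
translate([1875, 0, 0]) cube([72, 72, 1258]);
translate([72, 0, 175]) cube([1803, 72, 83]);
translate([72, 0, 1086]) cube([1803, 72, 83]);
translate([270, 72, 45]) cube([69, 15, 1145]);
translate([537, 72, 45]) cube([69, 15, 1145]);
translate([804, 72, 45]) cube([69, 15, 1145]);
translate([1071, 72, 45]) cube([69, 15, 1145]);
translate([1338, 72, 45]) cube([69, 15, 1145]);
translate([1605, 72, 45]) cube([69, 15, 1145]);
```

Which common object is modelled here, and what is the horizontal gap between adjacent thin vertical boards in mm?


A fence section. The picket gap is 198 mm.

Two posts, two rails, 6 pickets — a fence section. Span 1803 mm holds 6 pickets of 69 mm with 7 equal gaps: ⌊(1803 − 6·69) / 7⌋ = 198 mm.


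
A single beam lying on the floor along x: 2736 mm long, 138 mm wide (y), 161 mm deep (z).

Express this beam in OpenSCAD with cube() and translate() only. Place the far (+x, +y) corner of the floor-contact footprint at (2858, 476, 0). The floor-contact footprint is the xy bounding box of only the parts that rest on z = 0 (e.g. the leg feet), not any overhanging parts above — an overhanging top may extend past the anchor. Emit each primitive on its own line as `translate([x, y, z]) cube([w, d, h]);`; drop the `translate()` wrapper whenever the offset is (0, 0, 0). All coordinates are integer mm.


translate([122, 338, 0]) cube([2736, 138, 161]);


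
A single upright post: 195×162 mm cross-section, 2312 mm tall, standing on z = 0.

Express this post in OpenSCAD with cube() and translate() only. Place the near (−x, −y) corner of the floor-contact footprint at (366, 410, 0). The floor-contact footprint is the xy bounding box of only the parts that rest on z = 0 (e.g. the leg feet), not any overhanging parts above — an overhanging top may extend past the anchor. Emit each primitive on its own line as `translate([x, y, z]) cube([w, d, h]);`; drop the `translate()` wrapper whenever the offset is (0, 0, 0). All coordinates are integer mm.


translate([366, 410, 0]) cube([195, 162, 2312]);


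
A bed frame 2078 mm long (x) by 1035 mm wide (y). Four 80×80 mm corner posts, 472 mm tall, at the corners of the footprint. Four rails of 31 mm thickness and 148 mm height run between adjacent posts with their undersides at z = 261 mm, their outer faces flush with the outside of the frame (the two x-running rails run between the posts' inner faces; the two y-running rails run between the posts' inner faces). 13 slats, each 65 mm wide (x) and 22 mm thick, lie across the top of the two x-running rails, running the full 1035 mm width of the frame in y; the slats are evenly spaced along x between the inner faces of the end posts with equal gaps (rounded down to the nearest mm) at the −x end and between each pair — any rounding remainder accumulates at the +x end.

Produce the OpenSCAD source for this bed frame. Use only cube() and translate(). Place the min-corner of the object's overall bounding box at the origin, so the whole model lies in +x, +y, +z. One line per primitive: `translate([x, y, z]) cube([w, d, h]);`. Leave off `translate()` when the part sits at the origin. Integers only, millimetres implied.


cube([80, 80, 472]);
translate([0, 955, 0]) cube([80, 80, 472]);
translate([1998, 0, 0]) cube([80, 80, 472]);
translate([1998, 955, 0]) cube([80, 80, 472]);
translate([80, 0, 261]) cube([1918, 31, 148]);
translate([80, 1004, 261]) cube([1918, 31, 148]);
translate([0, 80, 261]) cube([31, 875, 148]);
translate([2047, 80, 261]) cube([31, 875, 148]);
translate([156, 0, 409]) cube([65, 1035, 22]);
translate([297, 0, 409]) cube([65, 1035, 22]);
translate([438, 0, 409]) cube([65, 1035, 22]);
translate([579, 0, 409]) cube([65, 1035, 22]);
translate([720, 0, 409]) cube([65, 1035, 22]);
translate([861, 0, 409]) cube([65, 1035, 22]);
translate([1002, 0, 409]) cube([65, 1035, 22]);
translate([1143, 0, 409]) cube([65, 1035, 22]);
translate([1284, 0, 409]) cube([65, 1035, 22]);
translate([1425, 0, 409]) cube([65, 1035, 22]);
translate([1566, 0, 409]) cube([65, 1035, 22]);
translate([1707, 0, 409]) cube([65, 1035, 22]);
translate([1848, 0, 409]) cube([65, 1035, 22]);
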